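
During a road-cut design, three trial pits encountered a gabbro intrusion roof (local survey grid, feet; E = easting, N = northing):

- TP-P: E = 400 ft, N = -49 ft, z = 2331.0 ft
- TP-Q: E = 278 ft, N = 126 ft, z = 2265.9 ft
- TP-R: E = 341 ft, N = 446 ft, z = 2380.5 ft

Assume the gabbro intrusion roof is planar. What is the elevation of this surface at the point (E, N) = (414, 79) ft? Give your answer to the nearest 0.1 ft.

2367.7 ft

Let the plane be z = a·E + b·N + c.
TP-Q−TP-P: −122a + 175b = −65.1;  TP-R−TP-P: −59a + 495b = 49.5.
Solving gives a = 0.81668, b = 0.19734.
Then c = 2331 − a·400 − b·-49 = 2014.00.
At (414, 79): z = 338.1 + 15.6 + 2014.00 = 2367.7 ft.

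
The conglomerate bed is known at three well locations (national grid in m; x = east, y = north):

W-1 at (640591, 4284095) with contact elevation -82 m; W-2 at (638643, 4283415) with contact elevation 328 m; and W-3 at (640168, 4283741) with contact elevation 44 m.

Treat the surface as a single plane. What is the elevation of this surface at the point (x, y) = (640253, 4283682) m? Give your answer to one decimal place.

42.0 m

Let the plane be z = a·x + b·y + c.
W-2−W-1: −1948a − 680b = 410;  W-3−W-1: −423a − 354b = 126.
Solving gives a = −0.147928111, b = −0.179170647.
Then c = -82 − a·640591 − b·4284095 = 862263.49.
At (640253, 4283682): z = −94711.4 − 767510.1 + 862263.49 = 42.0 m.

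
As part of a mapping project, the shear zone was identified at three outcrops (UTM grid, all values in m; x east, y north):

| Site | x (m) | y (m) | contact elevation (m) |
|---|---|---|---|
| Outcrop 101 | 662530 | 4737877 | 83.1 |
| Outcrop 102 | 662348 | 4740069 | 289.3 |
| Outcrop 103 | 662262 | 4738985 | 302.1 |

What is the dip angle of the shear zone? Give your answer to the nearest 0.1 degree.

33.2°

Two edge vectors: Outcrop 101→Outcrop 102 = (-182, 2192, 206.2), Outcrop 101→Outcrop 103 = (-268, 1108, 219).
Normal n = (Outcrop 101→Outcrop 102) × (Outcrop 101→Outcrop 103) = (251578.4, -15403.6, 385800).
So ∂z/∂x = −n_x/n_z = −0.65210 and ∂z/∂y = −n_y/n_z = 0.03993.
Gradient magnitude |∇z| = √(a² + b²) = √(0.42523 + 0.00159) = 0.65332.
True dip = arctan(0.65332) = 33.2°, dipping toward E (azimuth ≈ 094°).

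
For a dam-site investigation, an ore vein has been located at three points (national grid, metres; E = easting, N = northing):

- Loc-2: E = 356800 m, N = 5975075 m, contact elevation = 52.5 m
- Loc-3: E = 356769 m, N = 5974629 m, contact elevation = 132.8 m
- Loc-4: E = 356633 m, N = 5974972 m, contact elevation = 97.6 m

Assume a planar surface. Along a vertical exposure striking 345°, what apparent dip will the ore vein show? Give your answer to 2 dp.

Two edge vectors: Loc-2→Loc-3 = (-31, -446, 80.3), Loc-2→Loc-4 = (-167, -103, 45.1).
Normal n = (Loc-2→Loc-3) × (Loc-2→Loc-4) = (-11843.7, -12012, -71289).
So ∂z/∂E = −n_x/n_z = −0.16614 and ∂z/∂N = −n_y/n_z = −0.16850.
Unit vector along 345° is (sin 345°, cos 345°) = (-0.2588, 0.9659).
Slope in that direction = a·(-0.2588) + b·(0.9659) = −0.11976.
Apparent dip = arctan|0.11976| = 6.83° (true dip is 13.3°, so apparent ≤ true as expected).

6.83°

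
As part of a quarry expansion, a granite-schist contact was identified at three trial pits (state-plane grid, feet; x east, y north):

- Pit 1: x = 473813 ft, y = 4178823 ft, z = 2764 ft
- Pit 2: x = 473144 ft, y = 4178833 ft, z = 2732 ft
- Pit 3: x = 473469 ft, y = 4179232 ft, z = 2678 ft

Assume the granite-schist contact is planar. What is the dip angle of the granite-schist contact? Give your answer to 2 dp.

10.10°

Two edge vectors: Pit 1→Pit 2 = (-669, 10, -32), Pit 1→Pit 3 = (-344, 409, -86).
Normal n = (Pit 1→Pit 2) × (Pit 1→Pit 3) = (12228, -46526, -270181).
So ∂z/∂x = −n_x/n_z = 0.04526 and ∂z/∂y = −n_y/n_z = −0.17220.
Gradient magnitude |∇z| = √(a² + b²) = √(0.00205 + 0.02965) = 0.17805.
True dip = arctan(0.17805) = 10.10°, dipping toward NNW (azimuth ≈ 345°).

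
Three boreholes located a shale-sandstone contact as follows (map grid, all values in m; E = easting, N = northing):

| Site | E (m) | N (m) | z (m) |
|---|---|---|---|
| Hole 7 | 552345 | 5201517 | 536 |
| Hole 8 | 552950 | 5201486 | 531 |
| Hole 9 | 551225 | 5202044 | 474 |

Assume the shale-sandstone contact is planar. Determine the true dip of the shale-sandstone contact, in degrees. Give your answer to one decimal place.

8.7°

Let the plane be z = a·E + b·N + c.
Hole 8−Hole 7: 605a − 31b = −5;  Hole 9−Hole 7: −1120a + 527b = −62.
Solving gives a = −0.01604, b = −0.15173.
Gradient magnitude |∇z| = √(a² + b²) = √(0.00026 + 0.02302) = 0.15258.
True dip = arctan(0.15258) = 8.7°, dipping toward N (azimuth ≈ 006°).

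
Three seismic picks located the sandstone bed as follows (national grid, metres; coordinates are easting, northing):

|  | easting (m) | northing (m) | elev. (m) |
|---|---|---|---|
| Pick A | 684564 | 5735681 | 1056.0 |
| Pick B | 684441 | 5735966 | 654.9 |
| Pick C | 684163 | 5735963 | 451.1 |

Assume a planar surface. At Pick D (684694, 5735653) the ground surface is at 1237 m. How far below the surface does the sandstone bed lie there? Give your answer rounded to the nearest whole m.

Let the plane be z = a·easting + b·northing + c.
Pick B−Pick A: −123a + 285b = −401.1;  Pick C−Pick A: −401a + 282b = −604.9.
Solving gives a = 0.74481212, b = −1.08592319.
Then c = 1056 − a·684564 − b·5735681 = 5719693.44.
At (684694, 5735653): z_contact = 509968.4 − 6228478.6 + 5719693.44 = 1183.2 m.
Depth below ground = 1237 − 1183.2 = 54 m.

54 m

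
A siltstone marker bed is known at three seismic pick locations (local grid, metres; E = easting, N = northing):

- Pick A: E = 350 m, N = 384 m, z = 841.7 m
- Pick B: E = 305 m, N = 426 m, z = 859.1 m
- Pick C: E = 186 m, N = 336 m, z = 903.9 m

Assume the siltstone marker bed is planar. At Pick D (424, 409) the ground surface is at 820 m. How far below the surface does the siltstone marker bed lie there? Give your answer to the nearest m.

Let the plane be z = a·E + b·N + c.
Pick B−Pick A: −45a + 42b = 17.4;  Pick C−Pick A: −164a − 48b = 62.2.
Solving gives a = −0.38103, b = 0.00603.
Then c = 841.7 − a·350 − b·384 = 972.74.
At (424, 409): z_contact = −161.6 + 2.5 + 972.74 = 813.7 m.
Depth below ground = 820 − 813.7 = 6 m.

6 m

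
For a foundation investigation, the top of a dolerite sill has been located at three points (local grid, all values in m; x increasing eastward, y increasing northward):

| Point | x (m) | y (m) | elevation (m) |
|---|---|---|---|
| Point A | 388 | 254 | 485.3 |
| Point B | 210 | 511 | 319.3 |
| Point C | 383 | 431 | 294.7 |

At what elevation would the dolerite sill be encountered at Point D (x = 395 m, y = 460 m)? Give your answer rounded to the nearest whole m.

Let the plane be z = a·x + b·y + c.
Point B−Point A: −178a + 257b = −166;  Point C−Point A: −5a + 177b = −190.6.
Solving gives a = −0.64863, b = −1.09516.
Then c = 485.3 − a·388 − b·254 = 1015.14.
At (395, 460): z = −256.2 − 503.8 + 1015.14 = 255.2 m.

255 m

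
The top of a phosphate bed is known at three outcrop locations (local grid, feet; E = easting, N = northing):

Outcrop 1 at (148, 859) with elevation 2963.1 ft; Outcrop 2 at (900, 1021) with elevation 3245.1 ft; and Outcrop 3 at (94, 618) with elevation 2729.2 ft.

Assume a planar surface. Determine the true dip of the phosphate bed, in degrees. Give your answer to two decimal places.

43.46°

Let the plane be z = a·E + b·N + c.
Outcrop 2−Outcrop 1: 752a + 162b = 282;  Outcrop 3−Outcrop 1: −54a − 241b = −233.9.
Solving gives a = 0.17434, b = 0.93148.
Gradient magnitude |∇z| = √(a² + b²) = √(0.03039 + 0.86765) = 0.94765.
True dip = arctan(0.94765) = 43.46°, dipping toward S (azimuth ≈ 191°).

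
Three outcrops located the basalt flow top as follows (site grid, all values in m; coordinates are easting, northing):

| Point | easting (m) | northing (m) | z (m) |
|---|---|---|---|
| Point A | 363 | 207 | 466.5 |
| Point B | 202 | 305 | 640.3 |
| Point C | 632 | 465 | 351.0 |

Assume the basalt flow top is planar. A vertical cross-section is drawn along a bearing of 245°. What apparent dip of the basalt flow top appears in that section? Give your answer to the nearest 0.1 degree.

Two edge vectors: Point A→Point B = (-161, 98, 173.8), Point A→Point C = (269, 258, -115.5).
Normal n = (Point A→Point B) × (Point A→Point C) = (-56159.4, 28156.7, -67900).
So ∂z/∂easting = −n_x/n_z = −0.82709 and ∂z/∂northing = −n_y/n_z = 0.41468.
Unit vector along 245° is (sin 245°, cos 245°) = (-0.9063, -0.4226).
Slope in that direction = a·(-0.9063) + b·(-0.4226) = 0.57435.
Apparent dip = arctan|0.57435| = 29.9° (true dip is 42.8°, so apparent ≤ true as expected).

29.9°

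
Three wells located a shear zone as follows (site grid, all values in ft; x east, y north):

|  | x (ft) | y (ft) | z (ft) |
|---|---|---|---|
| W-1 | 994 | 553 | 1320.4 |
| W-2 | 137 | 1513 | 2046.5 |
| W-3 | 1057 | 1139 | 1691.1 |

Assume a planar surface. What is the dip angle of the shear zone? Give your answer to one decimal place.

Two edge vectors: W-1→W-2 = (-857, 960, 726.1), W-1→W-3 = (63, 586, 370.7).
Normal n = (W-1→W-2) × (W-1→W-3) = (-69622.6, 363434.2, -562682).
So ∂z/∂x = −n_x/n_z = −0.12373 and ∂z/∂y = −n_y/n_z = 0.64590.
Gradient magnitude |∇z| = √(a² + b²) = √(0.01531 + 0.41718) = 0.65764.
True dip = arctan(0.65764) = 33.3°, dipping toward S (azimuth ≈ 169°).

33.3°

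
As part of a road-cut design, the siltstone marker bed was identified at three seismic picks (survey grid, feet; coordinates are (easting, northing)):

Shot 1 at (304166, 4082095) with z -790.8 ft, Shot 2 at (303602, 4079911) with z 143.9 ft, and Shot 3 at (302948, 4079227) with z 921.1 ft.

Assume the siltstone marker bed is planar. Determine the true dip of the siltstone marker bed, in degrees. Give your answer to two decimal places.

Let the plane be z = a·E + b·N + c.
Shot 2−Shot 1: −564a − 2184b = 934.7;  Shot 3−Shot 1: −1218a − 2868b = 1711.9.
Solving gives a = −1.01488, b = −0.16589.
Gradient magnitude |∇z| = √(a² + b²) = √(1.02998 + 0.02752) = 1.02835.
True dip = arctan(1.02835) = 45.80°, dipping toward E (azimuth ≈ 081°).

45.80°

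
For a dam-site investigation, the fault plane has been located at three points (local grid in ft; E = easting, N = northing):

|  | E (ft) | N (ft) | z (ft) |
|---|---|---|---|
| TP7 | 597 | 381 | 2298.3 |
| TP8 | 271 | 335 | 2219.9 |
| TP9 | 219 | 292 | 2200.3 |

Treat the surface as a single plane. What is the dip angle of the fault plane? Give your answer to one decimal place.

16.2°

Two edge vectors: TP7→TP8 = (-326, -46, -78.4), TP7→TP9 = (-378, -89, -98).
Normal n = (TP7→TP8) × (TP7→TP9) = (-2469.6, -2312.8, 11626).
So ∂z/∂E = −n_x/n_z = 0.21242 and ∂z/∂N = −n_y/n_z = 0.19893.
Gradient magnitude |∇z| = √(a² + b²) = √(0.04512 + 0.03957) = 0.29103.
True dip = arctan(0.29103) = 16.2°, dipping toward SW (azimuth ≈ 227°).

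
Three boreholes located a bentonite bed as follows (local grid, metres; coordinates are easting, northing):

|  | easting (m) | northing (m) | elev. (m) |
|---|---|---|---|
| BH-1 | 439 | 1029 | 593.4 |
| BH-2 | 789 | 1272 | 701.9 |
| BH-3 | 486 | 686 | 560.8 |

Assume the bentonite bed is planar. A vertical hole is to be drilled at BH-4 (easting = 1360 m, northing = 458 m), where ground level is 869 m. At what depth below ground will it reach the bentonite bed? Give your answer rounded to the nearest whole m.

142 m

Let the plane be z = a·easting + b·northing + c.
BH-2−BH-1: 350a + 243b = 108.5;  BH-3−BH-1: 47a − 343b = −32.6.
Solving gives a = 0.22281, b = 0.12558.
Then c = 593.4 − a·439 − b·1029 = 366.37.
At (1360, 458): z_contact = 303.0 + 57.5 + 366.37 = 726.9 m.
Depth below ground = 869 − 726.9 = 142 m.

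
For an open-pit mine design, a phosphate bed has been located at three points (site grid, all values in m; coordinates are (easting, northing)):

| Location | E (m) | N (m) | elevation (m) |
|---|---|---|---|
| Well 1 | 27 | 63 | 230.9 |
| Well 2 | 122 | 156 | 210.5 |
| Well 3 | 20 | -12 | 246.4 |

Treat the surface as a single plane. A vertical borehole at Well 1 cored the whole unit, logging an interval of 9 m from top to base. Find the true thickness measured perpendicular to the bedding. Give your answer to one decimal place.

Two edge vectors: Well 1→Well 2 = (95, 93, -20.4), Well 1→Well 3 = (-7, -75, 15.5).
Normal n = (Well 1→Well 2) × (Well 1→Well 3) = (-88.5, -1329.7, -6474).
So ∂z/∂E = −n_x/n_z = −0.01367 and ∂z/∂N = −n_y/n_z = −0.20539.
|∇z| = √(a²+b²) = 0.20585, so dip δ = arctan(0.20585) = 11.63°.
True thickness = vertical thickness × cos δ = 9 × cos 11.63° = 8.8 m.

8.8 m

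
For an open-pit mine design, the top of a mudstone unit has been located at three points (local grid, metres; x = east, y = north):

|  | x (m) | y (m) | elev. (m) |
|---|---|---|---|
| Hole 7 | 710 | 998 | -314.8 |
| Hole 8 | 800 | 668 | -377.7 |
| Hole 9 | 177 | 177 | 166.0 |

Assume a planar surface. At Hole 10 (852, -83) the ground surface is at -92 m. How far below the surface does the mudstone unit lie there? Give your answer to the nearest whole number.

Let the plane be z = a·x + b·y + c.
Hole 8−Hole 7: 90a − 330b = −62.9;  Hole 9−Hole 7: −533a − 821b = 480.8.
Solving gives a = −0.84196, b = −0.03902.
Then c = -314.8 − a·710 − b·998 = 321.93.
At (852, -83): z_contact = −717.4 + 3.2 + 321.93 = -392.2 m.
Depth below ground = -92 − (-392.2) = 300 m.

300 m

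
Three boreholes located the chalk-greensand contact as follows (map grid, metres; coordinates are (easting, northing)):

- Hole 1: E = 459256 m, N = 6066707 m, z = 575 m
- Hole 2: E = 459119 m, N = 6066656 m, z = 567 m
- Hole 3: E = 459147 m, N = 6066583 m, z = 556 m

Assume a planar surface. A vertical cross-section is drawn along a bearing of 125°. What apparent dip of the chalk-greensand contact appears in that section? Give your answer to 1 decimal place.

Let the plane be z = a·E + b·N + c.
Hole 2−Hole 1: −137a − 51b = −8;  Hole 3−Hole 1: −109a − 124b = −19.
Solving gives a = 0.00201, b = 0.15146.
Unit vector along 125° is (sin 125°, cos 125°) = (0.8192, -0.5736).
Slope in that direction = a·(0.8192) + b·(-0.5736) = −0.08522.
Apparent dip = arctan|0.08522| = 4.9° (true dip is 8.6°, so apparent ≤ true as expected).

4.9°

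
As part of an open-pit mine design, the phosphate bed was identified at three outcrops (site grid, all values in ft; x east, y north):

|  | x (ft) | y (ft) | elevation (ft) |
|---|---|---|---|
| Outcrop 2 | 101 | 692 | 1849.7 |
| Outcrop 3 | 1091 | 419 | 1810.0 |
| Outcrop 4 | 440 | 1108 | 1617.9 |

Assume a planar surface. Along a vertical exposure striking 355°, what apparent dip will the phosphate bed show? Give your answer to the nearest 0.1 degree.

22.4°

Two edge vectors: Outcrop 2→Outcrop 3 = (990, -273, -39.7), Outcrop 2→Outcrop 4 = (339, 416, -231.8).
Normal n = (Outcrop 2→Outcrop 3) × (Outcrop 2→Outcrop 4) = (79796.6, 216023.7, 504387).
So ∂z/∂x = −n_x/n_z = −0.15821 and ∂z/∂y = −n_y/n_z = −0.42829.
Unit vector along 355° is (sin 355°, cos 355°) = (-0.0872, 0.9962).
Slope in that direction = a·(-0.0872) + b·(0.9962) = −0.41287.
Apparent dip = arctan|0.41287| = 22.4° (true dip is 24.5°, so apparent ≤ true as expected).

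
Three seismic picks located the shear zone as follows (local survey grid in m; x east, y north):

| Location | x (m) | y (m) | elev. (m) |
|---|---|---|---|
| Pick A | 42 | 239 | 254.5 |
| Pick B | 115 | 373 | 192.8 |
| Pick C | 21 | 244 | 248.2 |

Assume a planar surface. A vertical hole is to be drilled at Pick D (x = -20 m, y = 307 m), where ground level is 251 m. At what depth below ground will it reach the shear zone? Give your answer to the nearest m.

Let the plane be z = a·x + b·y + c.
Pick B−Pick A: 73a + 134b = −61.7;  Pick C−Pick A: −21a + 5b = −6.3.
Solving gives a = 0.16851, b = −0.55225.
Then c = 254.5 − a·42 − b·239 = 379.41.
At (-20, 307): z_contact = −3.4 − 169.5 + 379.41 = 206.5 m.
Depth below ground = 251 − 206.5 = 45 m.

45 m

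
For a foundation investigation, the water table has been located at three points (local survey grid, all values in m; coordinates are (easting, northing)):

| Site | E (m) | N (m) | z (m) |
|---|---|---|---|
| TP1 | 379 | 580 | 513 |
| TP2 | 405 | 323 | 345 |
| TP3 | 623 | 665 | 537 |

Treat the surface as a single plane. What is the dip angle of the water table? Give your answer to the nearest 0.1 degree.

33.1°

Let the plane be z = a·E + b·N + c.
TP2−TP1: 26a − 257b = −168;  TP3−TP1: 244a + 85b = 24.
Solving gives a = −0.12496, b = 0.64105.
Gradient magnitude |∇z| = √(a² + b²) = √(0.01561 + 0.41095) = 0.65312.
True dip = arctan(0.65312) = 33.1°, dipping toward S (azimuth ≈ 169°).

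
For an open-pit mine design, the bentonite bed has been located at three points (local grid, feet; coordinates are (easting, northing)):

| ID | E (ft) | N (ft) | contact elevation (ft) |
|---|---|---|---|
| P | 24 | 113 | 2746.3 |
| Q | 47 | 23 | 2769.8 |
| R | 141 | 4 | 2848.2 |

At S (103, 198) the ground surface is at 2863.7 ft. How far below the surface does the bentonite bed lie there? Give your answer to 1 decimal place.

Let the plane be z = a·E + b·N + c.
Q−P: 23a − 90b = 23.5;  R−P: 117a − 109b = 101.9.
Solving gives a = 0.82382, b = −0.05058.
Then c = 2746.3 − a·24 − b·113 = 2732.24.
At (103, 198): z_contact = 84.85 − 10.01 + 2732.24 = 2807.08 ft.
Depth below ground = 2863.7 − 2807.08 = 56.6 ft.

56.6 ft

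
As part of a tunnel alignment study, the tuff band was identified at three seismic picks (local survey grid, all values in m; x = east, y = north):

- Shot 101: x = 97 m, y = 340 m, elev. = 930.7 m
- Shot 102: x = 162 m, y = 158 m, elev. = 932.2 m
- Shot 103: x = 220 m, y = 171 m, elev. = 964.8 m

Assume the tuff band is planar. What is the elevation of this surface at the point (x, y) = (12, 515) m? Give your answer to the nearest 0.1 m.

917.5 m

Two edge vectors: Shot 101→Shot 102 = (65, -182, 1.5), Shot 101→Shot 103 = (123, -169, 34.1).
Normal n = (Shot 101→Shot 102) × (Shot 101→Shot 103) = (-5952.7, -2032, 11401).
So ∂z/∂x = −n_x/n_z = 0.52212 and ∂z/∂y = −n_y/n_z = 0.17823.
Intercept c from Shot 101: 930.7 − 50.65 − 60.60 = 819.46.
At (12, 515): z = 6.3 + 91.8 + 819.46 = 917.5 m.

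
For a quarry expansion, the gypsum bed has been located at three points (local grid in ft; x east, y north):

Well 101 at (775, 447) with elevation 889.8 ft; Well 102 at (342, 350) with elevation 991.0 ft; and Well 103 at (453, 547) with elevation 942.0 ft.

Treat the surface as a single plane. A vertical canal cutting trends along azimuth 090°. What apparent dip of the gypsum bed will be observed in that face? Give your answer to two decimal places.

11.51°

Let the plane be z = a·x + b·y + c.
Well 102−Well 101: −433a − 97b = 101.2;  Well 103−Well 101: −322a + 100b = 52.2.
Solving gives a = −0.20371, b = −0.13395.
Unit vector along 090° is (sin 90°, cos 90°) = (1.0000, 0.0000).
Slope in that direction = a·(1.0000) + b·(0.0000) = −0.20371.
Apparent dip = arctan|0.20371| = 11.51° (true dip is 13.7°, so apparent ≤ true as expected).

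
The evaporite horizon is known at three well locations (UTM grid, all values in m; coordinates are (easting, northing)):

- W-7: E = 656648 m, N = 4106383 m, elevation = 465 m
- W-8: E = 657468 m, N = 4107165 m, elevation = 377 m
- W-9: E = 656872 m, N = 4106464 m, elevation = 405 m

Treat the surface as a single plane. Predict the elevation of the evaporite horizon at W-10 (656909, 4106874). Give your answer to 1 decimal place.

Two edge vectors: W-7→W-8 = (820, 782, -88), W-7→W-9 = (224, 81, -60).
Normal n = (W-7→W-8) × (W-7→W-9) = (-39792, 29488, -108748).
So ∂z/∂E = −n_x/n_z = −0.365910178 and ∂z/∂N = −n_y/n_z = 0.271159010.
Intercept c from W-7: 465 + 240274.19 − 1113482.75 = −872743.56.
At (656909, 4106874): z = −240369.7 + 1113615.9 − 872743.56 = 502.6 m.

502.6 m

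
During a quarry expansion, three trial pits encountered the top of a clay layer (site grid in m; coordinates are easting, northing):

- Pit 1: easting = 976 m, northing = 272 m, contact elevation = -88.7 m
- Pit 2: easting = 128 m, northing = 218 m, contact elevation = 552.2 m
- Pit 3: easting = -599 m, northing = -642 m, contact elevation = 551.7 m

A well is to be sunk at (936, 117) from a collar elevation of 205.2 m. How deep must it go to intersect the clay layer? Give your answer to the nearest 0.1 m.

366.7 m

Two edge vectors: Pit 1→Pit 2 = (-848, -54, 640.9), Pit 1→Pit 3 = (-1575, -914, 640.4).
Normal n = (Pit 1→Pit 2) × (Pit 1→Pit 3) = (551201, -466358.3, 690022).
So ∂z/∂easting = −n_x/n_z = −0.79882 and ∂z/∂northing = −n_y/n_z = 0.67586.
Intercept c from Pit 1: -88.7 + 779.64 − 183.83 = 507.11.
At (936, 117): z_contact = −747.69 + 79.08 + 507.11 = -161.51 m.
Depth below ground = 205.2 − (-161.51) = 366.7 m.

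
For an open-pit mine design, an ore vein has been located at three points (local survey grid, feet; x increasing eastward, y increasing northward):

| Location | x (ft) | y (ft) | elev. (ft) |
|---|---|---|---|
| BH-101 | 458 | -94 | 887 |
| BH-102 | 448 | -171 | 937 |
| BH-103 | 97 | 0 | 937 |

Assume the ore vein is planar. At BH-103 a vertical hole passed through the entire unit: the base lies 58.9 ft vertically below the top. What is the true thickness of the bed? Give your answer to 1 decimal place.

48.7 ft

Two edge vectors: BH-101→BH-102 = (-10, -77, 50), BH-101→BH-103 = (-361, 94, 50).
Normal n = (BH-101→BH-102) × (BH-101→BH-103) = (-8550, -17550, -28737).
So ∂z/∂x = −n_x/n_z = −0.29753 and ∂z/∂y = −n_y/n_z = −0.61071.
|∇z| = √(a²+b²) = 0.67933, so dip δ = arctan(0.67933) = 34.19°.
True thickness = vertical thickness × cos δ = 58.9 × cos 34.19° = 48.7 ft.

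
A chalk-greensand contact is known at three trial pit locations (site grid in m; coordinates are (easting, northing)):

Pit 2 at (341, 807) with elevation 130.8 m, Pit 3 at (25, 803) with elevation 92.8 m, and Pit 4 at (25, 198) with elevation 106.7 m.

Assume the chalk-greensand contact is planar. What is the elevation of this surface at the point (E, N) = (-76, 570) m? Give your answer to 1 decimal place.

Let the plane be z = a·E + b·N + c.
Pit 3−Pit 2: −316a − 4b = −38;  Pit 4−Pit 2: −316a − 609b = −24.1.
Solving gives a = 0.12054, b = −0.02298.
Then c = 130.8 − a·341 − b·807 = 108.24.
At (-76, 570): z = −9.2 − 13.1 + 108.24 = 86.0 m.

86.0 m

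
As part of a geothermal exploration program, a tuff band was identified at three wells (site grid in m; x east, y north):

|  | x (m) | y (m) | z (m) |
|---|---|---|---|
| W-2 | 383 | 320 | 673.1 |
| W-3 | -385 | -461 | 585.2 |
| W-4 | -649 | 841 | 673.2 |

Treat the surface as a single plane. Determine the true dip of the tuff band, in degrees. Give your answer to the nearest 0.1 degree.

4.8°

Two edge vectors: W-2→W-3 = (-768, -781, -87.9), W-2→W-4 = (-1032, 521, 0.1).
Normal n = (W-2→W-3) × (W-2→W-4) = (45717.8, 90789.6, -1206120).
So ∂z/∂x = −n_x/n_z = 0.03790 and ∂z/∂y = −n_y/n_z = 0.07527.
Gradient magnitude |∇z| = √(a² + b²) = √(0.00144 + 0.00567) = 0.08428.
True dip = arctan(0.08428) = 4.8°, dipping toward SSW (azimuth ≈ 207°).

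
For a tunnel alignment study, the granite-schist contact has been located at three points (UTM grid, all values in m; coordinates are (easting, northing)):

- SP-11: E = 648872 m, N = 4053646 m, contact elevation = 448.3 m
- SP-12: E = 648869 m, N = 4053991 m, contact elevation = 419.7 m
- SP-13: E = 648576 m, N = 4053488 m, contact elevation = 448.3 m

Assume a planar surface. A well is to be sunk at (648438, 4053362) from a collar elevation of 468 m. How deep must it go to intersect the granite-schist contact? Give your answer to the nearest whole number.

Let the plane be z = a·E + b·N + c.
SP-12−SP-11: −3a + 345b = −28.6;  SP-13−SP-11: −296a − 158b = 0.
Solving gives a = 0.04404546, b = −0.08251555.
Then c = 448.3 − a·648872 − b·4053646 = 306357.25.
At (648438, 4053362): z_contact = 28560.8 − 334465.4 + 306357.25 = 452.6 m.
Depth below ground = 468 − 452.6 = 15 m.

15 m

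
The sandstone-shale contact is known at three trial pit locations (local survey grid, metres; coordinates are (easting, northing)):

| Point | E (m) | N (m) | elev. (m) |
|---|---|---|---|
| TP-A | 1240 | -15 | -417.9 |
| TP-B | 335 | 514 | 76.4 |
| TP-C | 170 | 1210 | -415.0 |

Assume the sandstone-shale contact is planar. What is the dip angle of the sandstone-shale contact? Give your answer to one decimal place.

Two edge vectors: TP-A→TP-B = (-905, 529, 494.3), TP-A→TP-C = (-1070, 1225, 2.9).
Normal n = (TP-A→TP-B) × (TP-A→TP-C) = (-603983.4, -526276.5, -542595).
So ∂z/∂E = −n_x/n_z = −1.11314 and ∂z/∂N = −n_y/n_z = −0.96993.
Gradient magnitude |∇z| = √(a² + b²) = √(1.23908 + 0.94075) = 1.47643.
True dip = arctan(1.47643) = 55.9°, dipping toward NE (azimuth ≈ 049°).

55.9°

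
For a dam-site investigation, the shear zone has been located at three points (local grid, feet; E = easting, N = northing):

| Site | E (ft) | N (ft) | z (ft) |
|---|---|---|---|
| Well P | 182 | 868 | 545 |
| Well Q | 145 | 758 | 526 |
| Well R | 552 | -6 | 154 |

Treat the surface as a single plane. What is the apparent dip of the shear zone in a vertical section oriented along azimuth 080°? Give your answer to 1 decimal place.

17.0°

Two edge vectors: Well P→Well Q = (-37, -110, -19), Well P→Well R = (370, -874, -391).
Normal n = (Well P→Well Q) × (Well P→Well R) = (26404, -21497, 73038).
So ∂z/∂E = −n_x/n_z = −0.36151 and ∂z/∂N = −n_y/n_z = 0.29433.
Unit vector along 080° is (sin 80°, cos 80°) = (0.9848, 0.1736).
Slope in that direction = a·(0.9848) + b·(0.1736) = −0.30491.
Apparent dip = arctan|0.30491| = 17.0° (true dip is 25.0°, so apparent ≤ true as expected).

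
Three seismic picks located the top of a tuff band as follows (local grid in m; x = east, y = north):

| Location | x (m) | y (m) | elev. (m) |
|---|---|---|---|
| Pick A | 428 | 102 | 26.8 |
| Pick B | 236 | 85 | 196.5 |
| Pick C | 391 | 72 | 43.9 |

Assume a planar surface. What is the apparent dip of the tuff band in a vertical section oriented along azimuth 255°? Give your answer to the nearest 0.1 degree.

Let the plane be z = a·x + b·y + c.
Pick B−Pick A: −192a − 17b = 169.7;  Pick C−Pick A: −37a − 30b = 17.1.
Solving gives a = −0.93555, b = 0.58384.
Unit vector along 255° is (sin 255°, cos 255°) = (-0.9659, -0.2588).
Slope in that direction = a·(-0.9659) + b·(-0.2588) = 0.75256.
Apparent dip = arctan|0.75256| = 37.0° (true dip is 47.8°, so apparent ≤ true as expected).

37.0°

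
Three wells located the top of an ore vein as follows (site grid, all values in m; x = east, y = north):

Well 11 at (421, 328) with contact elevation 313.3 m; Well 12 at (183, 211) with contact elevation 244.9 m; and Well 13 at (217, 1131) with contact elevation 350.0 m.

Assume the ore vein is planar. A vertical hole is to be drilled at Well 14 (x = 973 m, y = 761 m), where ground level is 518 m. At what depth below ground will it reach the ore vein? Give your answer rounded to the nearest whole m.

Two edge vectors: Well 11→Well 12 = (-238, -117, -68.4), Well 11→Well 13 = (-204, 803, 36.7).
Normal n = (Well 11→Well 12) × (Well 11→Well 13) = (50631.3, 22688.2, -214982).
So ∂z/∂x = −n_x/n_z = 0.23551 and ∂z/∂y = −n_y/n_z = 0.10554.
Intercept c from Well 11: 313.3 − 99.15 − 34.62 = 179.53.
At (973, 761): z_contact = 229.2 + 80.3 + 179.53 = 489.0 m.
Depth below ground = 518 − 489.0 = 29 m.

29 m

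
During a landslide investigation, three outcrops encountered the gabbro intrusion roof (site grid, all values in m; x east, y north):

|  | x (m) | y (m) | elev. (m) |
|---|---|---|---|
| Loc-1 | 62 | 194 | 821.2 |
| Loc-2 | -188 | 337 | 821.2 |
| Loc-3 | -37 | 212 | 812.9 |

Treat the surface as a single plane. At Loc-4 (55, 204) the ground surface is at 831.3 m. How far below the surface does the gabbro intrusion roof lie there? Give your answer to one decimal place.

8.8 m

Two edge vectors: Loc-1→Loc-2 = (-250, 143, 0), Loc-1→Loc-3 = (-99, 18, -8.3).
Normal n = (Loc-1→Loc-2) × (Loc-1→Loc-3) = (-1186.9, -2075, 9657).
So ∂z/∂x = −n_x/n_z = 0.12291 and ∂z/∂y = −n_y/n_z = 0.21487.
Intercept c from Loc-1: 821.2 − 7.62 − 41.68 = 771.90.
At (55, 204): z_contact = 6.76 + 43.83 + 771.90 = 822.49 m.
Depth below ground = 831.3 − 822.49 = 8.8 m.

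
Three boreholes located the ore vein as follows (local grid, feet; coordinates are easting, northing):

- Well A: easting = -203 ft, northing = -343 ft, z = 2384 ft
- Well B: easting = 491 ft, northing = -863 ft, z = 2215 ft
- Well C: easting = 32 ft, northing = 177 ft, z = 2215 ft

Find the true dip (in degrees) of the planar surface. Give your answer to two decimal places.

21.69°

Let the plane be z = a·easting + b·northing + c.
Well B−Well A: 694a − 520b = −169;  Well C−Well A: 235a + 520b = −169.
Solving gives a = −0.36383, b = −0.16058.
Gradient magnitude |∇z| = √(a² + b²) = √(0.13237 + 0.02578) = 0.39769.
True dip = arctan(0.39769) = 21.69°, dipping toward ENE (azimuth ≈ 066°).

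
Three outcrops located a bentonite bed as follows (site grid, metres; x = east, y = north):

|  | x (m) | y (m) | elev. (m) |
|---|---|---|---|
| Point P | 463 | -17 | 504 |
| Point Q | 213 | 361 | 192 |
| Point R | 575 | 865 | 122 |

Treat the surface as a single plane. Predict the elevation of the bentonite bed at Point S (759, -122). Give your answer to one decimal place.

703.4 m

Two edge vectors: Point P→Point Q = (-250, 378, -312), Point P→Point R = (112, 882, -382).
Normal n = (Point P→Point Q) × (Point P→Point R) = (130788, -130444, -262836).
So ∂z/∂x = −n_x/n_z = 0.49760 and ∂z/∂y = −n_y/n_z = −0.49629.
Intercept c from Point P: 504 − 230.39 − 8.44 = 265.17.
At (759, -122): z = 377.7 + 60.5 + 265.17 = 703.4 m.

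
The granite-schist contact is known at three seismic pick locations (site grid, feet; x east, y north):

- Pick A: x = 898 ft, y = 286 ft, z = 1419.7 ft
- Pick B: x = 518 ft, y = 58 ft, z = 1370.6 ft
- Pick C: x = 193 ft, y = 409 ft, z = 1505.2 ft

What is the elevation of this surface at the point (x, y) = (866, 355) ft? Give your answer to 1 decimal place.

1444.1 ft

Two edge vectors: Pick A→Pick B = (-380, -228, -49.1), Pick A→Pick C = (-705, 123, 85.5).
Normal n = (Pick A→Pick B) × (Pick A→Pick C) = (-13454.7, 67105.5, -207480).
So ∂z/∂x = −n_x/n_z = −0.06485 and ∂z/∂y = −n_y/n_z = 0.32343.
Intercept c from Pick A: 1419.7 + 58.23 − 92.50 = 1385.43.
At (866, 355): z = −56.2 + 114.8 + 1385.43 = 1444.1 ft.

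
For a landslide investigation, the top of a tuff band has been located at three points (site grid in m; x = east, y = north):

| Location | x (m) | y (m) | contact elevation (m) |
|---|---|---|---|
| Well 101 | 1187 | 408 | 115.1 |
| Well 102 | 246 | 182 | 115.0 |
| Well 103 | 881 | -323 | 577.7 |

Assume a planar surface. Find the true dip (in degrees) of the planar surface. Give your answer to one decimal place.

Two edge vectors: Well 101→Well 102 = (-941, -226, -0.1), Well 101→Well 103 = (-306, -731, 462.6).
Normal n = (Well 101→Well 102) × (Well 101→Well 103) = (-104620.7, 435337.2, 618715).
So ∂z/∂x = −n_x/n_z = 0.16909 and ∂z/∂y = −n_y/n_z = −0.70362.
Gradient magnitude |∇z| = √(a² + b²) = √(0.02859 + 0.49507) = 0.72365.
True dip = arctan(0.72365) = 35.9°, dipping toward NNW (azimuth ≈ 346°).

35.9°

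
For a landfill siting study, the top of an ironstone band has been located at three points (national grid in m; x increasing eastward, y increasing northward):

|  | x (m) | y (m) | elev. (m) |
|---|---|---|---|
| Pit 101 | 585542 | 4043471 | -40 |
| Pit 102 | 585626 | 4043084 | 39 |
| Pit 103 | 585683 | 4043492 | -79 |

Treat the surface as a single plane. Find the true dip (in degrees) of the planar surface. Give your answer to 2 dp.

Two edge vectors: Pit 101→Pit 102 = (84, -387, 79), Pit 101→Pit 103 = (141, 21, -39).
Normal n = (Pit 101→Pit 102) × (Pit 101→Pit 103) = (13434, 14415, 56331).
So ∂z/∂x = −n_x/n_z = −0.23848 and ∂z/∂y = −n_y/n_z = −0.25590.
Gradient magnitude |∇z| = √(a² + b²) = √(0.05687 + 0.06548) = 0.34980.
True dip = arctan(0.34980) = 19.28°, dipping toward NE (azimuth ≈ 043°).

19.28°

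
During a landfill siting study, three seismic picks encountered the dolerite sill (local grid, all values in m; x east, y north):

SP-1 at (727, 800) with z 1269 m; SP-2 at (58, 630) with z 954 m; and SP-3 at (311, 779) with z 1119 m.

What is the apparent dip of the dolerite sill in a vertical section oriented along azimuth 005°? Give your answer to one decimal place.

Let the plane be z = a·x + b·y + c.
SP-2−SP-1: −669a − 170b = −315;  SP-3−SP-1: −416a − 21b = −150.
Solving gives a = 0.33324, b = 0.54155.
Unit vector along 005° is (sin 5°, cos 5°) = (0.0872, 0.9962).
Slope in that direction = a·(0.0872) + b·(0.9962) = 0.56853.
Apparent dip = arctan|0.56853| = 29.6° (true dip is 32.5°, so apparent ≤ true as expected).

29.6°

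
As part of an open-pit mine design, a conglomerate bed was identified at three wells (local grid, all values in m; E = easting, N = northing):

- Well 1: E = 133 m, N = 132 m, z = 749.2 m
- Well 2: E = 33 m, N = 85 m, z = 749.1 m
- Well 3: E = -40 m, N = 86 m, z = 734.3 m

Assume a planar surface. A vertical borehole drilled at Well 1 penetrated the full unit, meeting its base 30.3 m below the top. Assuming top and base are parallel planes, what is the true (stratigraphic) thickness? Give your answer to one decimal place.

Two edge vectors: Well 1→Well 2 = (-100, -47, -0.1), Well 1→Well 3 = (-173, -46, -14.9).
Normal n = (Well 1→Well 2) × (Well 1→Well 3) = (695.7, -1472.7, -3531).
So ∂z/∂E = −n_x/n_z = 0.19703 and ∂z/∂N = −n_y/n_z = −0.41708.
|∇z| = √(a²+b²) = 0.46127, so dip δ = arctan(0.46127) = 24.76°.
True thickness = vertical thickness × cos δ = 30.3 × cos 24.76° = 27.5 m.

27.5 m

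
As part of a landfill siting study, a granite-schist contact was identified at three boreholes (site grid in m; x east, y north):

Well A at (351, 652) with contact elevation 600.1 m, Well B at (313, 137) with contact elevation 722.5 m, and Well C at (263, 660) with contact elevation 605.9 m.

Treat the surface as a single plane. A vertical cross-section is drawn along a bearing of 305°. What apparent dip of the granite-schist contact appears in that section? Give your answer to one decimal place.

3.5°

Two edge vectors: Well A→Well B = (-38, -515, 122.4), Well A→Well C = (-88, 8, 5.8).
Normal n = (Well A→Well B) × (Well A→Well C) = (-3966.2, -10550.8, -45624).
So ∂z/∂x = −n_x/n_z = −0.08693 and ∂z/∂y = −n_y/n_z = −0.23126.
Unit vector along 305° is (sin 305°, cos 305°) = (-0.8192, 0.5736).
Slope in that direction = a·(-0.8192) + b·(0.5736) = −0.06143.
Apparent dip = arctan|0.06143| = 3.5° (true dip is 13.9°, so apparent ≤ true as expected).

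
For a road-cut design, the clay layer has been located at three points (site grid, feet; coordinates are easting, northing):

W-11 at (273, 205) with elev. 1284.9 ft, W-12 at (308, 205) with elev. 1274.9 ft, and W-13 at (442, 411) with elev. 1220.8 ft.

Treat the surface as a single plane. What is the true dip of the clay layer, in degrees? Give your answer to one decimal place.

16.5°

Two edge vectors: W-11→W-12 = (35, 0, -10), W-11→W-13 = (169, 206, -64.1).
Normal n = (W-11→W-12) × (W-11→W-13) = (2060, 553.5, 7210).
So ∂z/∂easting = −n_x/n_z = −0.28571 and ∂z/∂northing = −n_y/n_z = −0.07677.
Gradient magnitude |∇z| = √(a² + b²) = √(0.08163 + 0.00589) = 0.29585.
True dip = arctan(0.29585) = 16.5°, dipping toward ENE (azimuth ≈ 075°).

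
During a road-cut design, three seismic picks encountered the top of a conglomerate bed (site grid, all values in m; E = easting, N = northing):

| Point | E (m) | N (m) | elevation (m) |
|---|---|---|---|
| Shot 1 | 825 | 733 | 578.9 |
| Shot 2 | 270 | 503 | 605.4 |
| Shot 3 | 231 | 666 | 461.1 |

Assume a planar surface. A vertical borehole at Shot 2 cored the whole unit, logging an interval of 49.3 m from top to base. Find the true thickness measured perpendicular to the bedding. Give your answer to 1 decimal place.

37.3 m

Two edge vectors: Shot 1→Shot 2 = (-555, -230, 26.5), Shot 1→Shot 3 = (-594, -67, -117.8).
Normal n = (Shot 1→Shot 2) × (Shot 1→Shot 3) = (28869.5, -81120, -99435).
So ∂z/∂E = −n_x/n_z = 0.29034 and ∂z/∂N = −n_y/n_z = −0.81581.
|∇z| = √(a²+b²) = 0.86593, so dip δ = arctan(0.86593) = 40.89°.
True thickness = vertical thickness × cos δ = 49.3 × cos 40.89° = 37.3 m.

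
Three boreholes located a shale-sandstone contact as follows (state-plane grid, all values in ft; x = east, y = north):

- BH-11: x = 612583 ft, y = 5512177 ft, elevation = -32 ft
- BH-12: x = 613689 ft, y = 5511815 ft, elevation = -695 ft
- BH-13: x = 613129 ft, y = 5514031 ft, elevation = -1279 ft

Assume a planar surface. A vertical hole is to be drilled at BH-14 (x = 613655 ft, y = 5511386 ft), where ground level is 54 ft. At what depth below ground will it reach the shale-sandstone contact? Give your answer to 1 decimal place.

529.5 ft

Let the plane be z = a·x + b·y + c.
BH-12−BH-11: 1106a − 362b = −663;  BH-13−BH-11: 546a + 1854b = −1247.
Solving gives a = −0.747546455, b = −0.452448563.
Then c = -32 − a·612583 − b·5512177 = 2951878.81.
At (613655, 5511386): z_contact = −458735.62 − 2493618.67 + 2951878.81 = -475.48 ft.
Depth below ground = 54 − (-475.48) = 529.5 ft.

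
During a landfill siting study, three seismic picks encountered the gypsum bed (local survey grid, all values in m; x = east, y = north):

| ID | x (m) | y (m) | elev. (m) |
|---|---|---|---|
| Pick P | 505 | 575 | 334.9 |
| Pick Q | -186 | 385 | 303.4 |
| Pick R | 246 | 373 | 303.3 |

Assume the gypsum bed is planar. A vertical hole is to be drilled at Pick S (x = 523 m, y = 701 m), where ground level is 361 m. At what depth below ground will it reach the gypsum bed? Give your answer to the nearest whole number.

7 m

Two edge vectors: Pick P→Pick Q = (-691, -190, -31.5), Pick P→Pick R = (-259, -202, -31.6).
Normal n = (Pick P→Pick Q) × (Pick P→Pick R) = (-359, -13677.1, 90372).
So ∂z/∂x = −n_x/n_z = 0.00397 and ∂z/∂y = −n_y/n_z = 0.15134.
Intercept c from Pick P: 334.9 − 2.01 − 87.02 = 245.87.
At (523, 701): z_contact = 2.1 + 106.1 + 245.87 = 354.0 m.
Depth below ground = 361 − 354.0 = 7 m.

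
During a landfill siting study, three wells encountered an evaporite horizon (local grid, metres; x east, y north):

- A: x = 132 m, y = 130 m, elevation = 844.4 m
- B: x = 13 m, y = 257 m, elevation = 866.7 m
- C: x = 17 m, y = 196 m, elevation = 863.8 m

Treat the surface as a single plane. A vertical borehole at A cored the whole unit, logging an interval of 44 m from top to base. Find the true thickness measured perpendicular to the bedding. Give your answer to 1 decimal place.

43.5 m

Let the plane be z = a·x + b·y + c.
B−A: −119a + 127b = 22.3;  C−A: −115a + 66b = 19.4.
Solving gives a = −0.14694, b = 0.03791.
|∇z| = √(a²+b²) = 0.15175, so dip δ = arctan(0.15175) = 8.63°.
True thickness = vertical thickness × cos δ = 44 × cos 8.63° = 43.5 m.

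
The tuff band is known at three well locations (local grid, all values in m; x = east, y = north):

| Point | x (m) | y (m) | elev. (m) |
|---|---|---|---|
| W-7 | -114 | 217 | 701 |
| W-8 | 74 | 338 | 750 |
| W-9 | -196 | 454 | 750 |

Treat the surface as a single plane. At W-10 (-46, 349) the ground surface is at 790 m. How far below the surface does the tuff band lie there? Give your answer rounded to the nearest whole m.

50 m

Let the plane be z = a·x + b·y + c.
W-8−W-7: 188a + 121b = 49;  W-9−W-7: −82a + 237b = 49.
Solving gives a = 0.10434, b = 0.24285.
Then c = 701 − a·-114 − b·217 = 660.20.
At (-46, 349): z_contact = −4.8 + 84.8 + 660.20 = 740.2 m.
Depth below ground = 790 − 740.2 = 50 m.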